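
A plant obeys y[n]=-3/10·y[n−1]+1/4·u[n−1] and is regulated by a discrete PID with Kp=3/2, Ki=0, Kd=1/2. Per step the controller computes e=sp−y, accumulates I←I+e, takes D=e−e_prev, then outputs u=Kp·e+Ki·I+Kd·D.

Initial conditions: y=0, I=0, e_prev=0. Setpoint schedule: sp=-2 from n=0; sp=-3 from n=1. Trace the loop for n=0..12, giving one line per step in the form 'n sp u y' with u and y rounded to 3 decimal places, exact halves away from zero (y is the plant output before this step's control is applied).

(exact arithmetic carried between steps; '≈' marks a value shown rounded to 6 d.p. or computed from one; I and e_prev carry over from the previous line; the table rounds u and y to 3 d.p., halves away from zero)
n=0: y=0, sp=-2, e=sp−y=-2; I=-2, D=e−e_prev=-2; u=3/2·(-2)+0·(-2)+1/2·(-2)=-4; next y=-3/10·0+1/4·(-4)=-1
n=1: y=-1, sp=-3, e=sp−y=-2; I=-4, D=e−e_prev=0; u=3/2·(-2)+0·(-4)+1/2·0=-3; next y=-3/10·(-1)+1/4·(-3)=-0.45
n=2: y=-0.45, sp=-3, e=sp−y=-2.55; I=-6.55, D=e−e_prev=-0.55; u=3/2·(-2.55)+0·(-6.55)+1/2·(-0.55)=-4.1; next y=-3/10·(-0.45)+1/4·(-4.1)=-0.89
n=3: y=-0.89, sp=-3, e=sp−y=-2.11; I=-8.66, D=e−e_prev=0.44; u=3/2·(-2.11)+0·(-8.66)+1/2·0.44=-2.945; next y=-3/10·(-0.89)+1/4·(-2.945)=-0.46925
n=4: y=-0.46925, sp=-3, e=sp−y=-2.53075; I=-11.19075, D=e−e_prev=-0.42075; u=3/2·(-2.53075)+0·(-11.19075)+1/2·(-0.42075)=-4.0065; next y=-3/10·(-0.46925)+1/4·(-4.0065)=-0.86085
n=5: y=-0.86085, sp=-3, e=sp−y=-2.13915; I=-13.3299, D=e−e_prev=0.3916; u=3/2·(-2.13915)+0·(-13.3299)+1/2·0.3916=-3.012925; next y=-3/10·(-0.86085)+1/4·(-3.012925)≈-0.494976
n=6: y≈-0.494976, sp=-3, e=sp−y≈-2.505024; I≈-15.834924, D=e−e_prev≈-0.365874; u=3/2·(-2.505024)+0·(-15.834924)+1/2·(-0.365874)≈-3.940473; next y=-3/10·(-0.494976)+1/4·(-3.940473)≈-0.836625
n=7: y≈-0.836625, sp=-3, e=sp−y≈-2.163375; I≈-17.998299, D=e−e_prev≈0.341649; u=3/2·(-2.163375)+0·(-17.998299)+1/2·0.341649≈-3.074238; next y=-3/10·(-0.836625)+1/4·(-3.074238)≈-0.517572
n=8: y≈-0.517572, sp=-3, e=sp−y≈-2.482428; I≈-20.480727, D=e−e_prev≈-0.319053; u=3/2·(-2.482428)+0·(-20.480727)+1/2·(-0.319053)≈-3.883169; next y=-3/10·(-0.517572)+1/4·(-3.883169)≈-0.815521
n=9: y≈-0.815521, sp=-3, e=sp−y≈-2.184479; I≈-22.665206, D=e−e_prev≈0.297949; u=3/2·(-2.184479)+0·(-22.665206)+1/2·0.297949≈-3.127745; next y=-3/10·(-0.815521)+1/4·(-3.127745)≈-0.537280
n=10: y≈-0.537280, sp=-3, e=sp−y≈-2.462720; I≈-25.127926, D=e−e_prev≈-0.278241; u=3/2·(-2.462720)+0·(-25.127926)+1/2·(-0.278241)≈-3.833200; next y=-3/10·(-0.537280)+1/4·(-3.833200)≈-0.797116
n=11: y≈-0.797116, sp=-3, e=sp−y≈-2.202884; I≈-27.330810, D=e−e_prev≈0.259836; u=3/2·(-2.202884)+0·(-27.330810)+1/2·0.259836≈-3.174408; next y=-3/10·(-0.797116)+1/4·(-3.174408)≈-0.554467
n=12: y≈-0.554467, sp=-3, e=sp−y≈-2.445533; I≈-29.776343, D=e−e_prev≈-0.242649; u=3/2·(-2.445533)+0·(-29.776343)+1/2·(-0.242649)≈-3.789624; next y=-3/10·(-0.554467)+1/4·(-3.789624)≈-0.781066

0 -2 -4.000 0.000
1 -3 -3.000 -1.000
2 -3 -4.100 -0.450
3 -3 -2.945 -0.890
4 -3 -4.007 -0.469
5 -3 -3.013 -0.861
6 -3 -3.940 -0.495
7 -3 -3.074 -0.837
8 -3 -3.883 -0.518
9 -3 -3.128 -0.816
10 -3 -3.833 -0.537
11 -3 -3.174 -0.797
12 -3 -3.790 -0.554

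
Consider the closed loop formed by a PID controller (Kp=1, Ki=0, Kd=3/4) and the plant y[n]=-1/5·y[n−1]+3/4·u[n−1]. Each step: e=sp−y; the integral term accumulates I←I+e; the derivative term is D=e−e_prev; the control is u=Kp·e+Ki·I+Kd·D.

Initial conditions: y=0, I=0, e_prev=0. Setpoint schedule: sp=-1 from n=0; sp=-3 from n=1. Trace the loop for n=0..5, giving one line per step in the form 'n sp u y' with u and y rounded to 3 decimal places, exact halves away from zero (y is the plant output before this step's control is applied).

0 -1 -1.750 0.000
1 -3 -2.203 -1.313
2 -3 -1.552 -1.390
3 -3 -2.492 -0.886
4 -3 -0.704 -1.691
5 -3 -3.936 -0.190

(exact arithmetic carried between steps; '≈' marks a value shown rounded to 6 d.p. or computed from one; I and e_prev carry over from the previous line; the table rounds u and y to 3 d.p., halves away from zero)
n=0: y=0, sp=-1, e=sp−y=-1; I=-1, D=e−e_prev=-1; u=1·(-1)+0·(-1)+3/4·(-1)=-1.75; next y=-1/5·0+3/4·(-1.75)=-1.3125
n=1: y=-1.3125, sp=-3, e=sp−y=-1.6875; I=-2.6875, D=e−e_prev=-0.6875; u=1·(-1.6875)+0·(-2.6875)+3/4·(-0.6875)=-2.203125; next y=-1/5·(-1.3125)+3/4·(-2.203125)≈-1.389844
n=2: y≈-1.389844, sp=-3, e=sp−y≈-1.610156; I≈-4.297656, D=e−e_prev≈0.077344; u=1·(-1.610156)+0·(-4.297656)+3/4·0.077344≈-1.552148; next y=-1/5·(-1.389844)+3/4·(-1.552148)≈-0.886143
n=3: y≈-0.886143, sp=-3, e=sp−y≈-2.113857; I≈-6.411514, D=e−e_prev≈-0.503701; u=1·(-2.113857)+0·(-6.411514)+3/4·(-0.503701)≈-2.491633; next y=-1/5·(-0.886143)+3/4·(-2.491633)≈-1.691496
n=4: y≈-1.691496, sp=-3, e=sp−y≈-1.308504; I≈-7.720017, D=e−e_prev≈0.805354; u=1·(-1.308504)+0·(-7.720017)+3/4·0.805354≈-0.704488; next y=-1/5·(-1.691496)+3/4·(-0.704488)≈-0.190067
n=5: y≈-0.190067, sp=-3, e=sp−y≈-2.809933; I≈-10.529950, D=e−e_prev≈-1.501430; u=1·(-2.809933)+0·(-10.529950)+3/4·(-1.501430)≈-3.936005; next y=-1/5·(-0.190067)+3/4·(-3.936005)≈-2.913991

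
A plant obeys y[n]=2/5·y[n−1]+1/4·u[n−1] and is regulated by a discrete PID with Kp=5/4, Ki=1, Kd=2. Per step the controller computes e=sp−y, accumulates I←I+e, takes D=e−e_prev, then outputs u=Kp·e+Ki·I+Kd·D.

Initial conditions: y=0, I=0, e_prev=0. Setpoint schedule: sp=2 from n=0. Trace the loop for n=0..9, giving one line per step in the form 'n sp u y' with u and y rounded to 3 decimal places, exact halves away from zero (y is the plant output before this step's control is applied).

0 2 8.500 0.000
1 2 -2.531 2.125
2 2 9.702 0.217
3 2 -2.085 2.512
4 2 10.615 0.484
5 2 -1.971 2.847
6 2 11.263 0.646
7 2 -2.105 3.074
8 2 11.753 0.703
9 2 -2.386 3.220

(exact arithmetic carried between steps; '≈' marks a value shown rounded to 6 d.p. or computed from one; I and e_prev carry over from the previous line; the table rounds u and y to 3 d.p., halves away from zero)
n=0: y=0, sp=2, e=sp−y=2; I=2, D=e−e_prev=2; u=5/4·2+1·2+2·2=8.5; next y=2/5·0+1/4·8.5=2.125
n=1: y=2.125, sp=2, e=sp−y=-0.125; I=1.875, D=e−e_prev=-2.125; u=5/4·(-0.125)+1·1.875+2·(-2.125)=-2.53125; next y=2/5·2.125+1/4·(-2.53125)≈0.217188
n=2: y≈0.217188, sp=2, e=sp−y≈1.782813; I≈3.657813, D=e−e_prev≈1.907813; u=5/4·1.782813+1·3.657813+2·1.907813≈9.701953; next y=2/5·0.217188+1/4·9.701953≈2.512363
n=3: y≈2.512363, sp=2, e=sp−y≈-0.512363; I≈3.145449, D=e−e_prev≈-2.295176; u=5/4·(-0.512363)+1·3.145449+2·(-2.295176)≈-2.085356; next y=2/5·2.512363+1/4·(-2.085356)≈0.483606
n=4: y≈0.483606, sp=2, e=sp−y≈1.516394; I≈4.661843, D=e−e_prev≈2.028757; u=5/4·1.516394+1·4.661843+2·2.028757≈10.614849; next y=2/5·0.483606+1/4·10.614849≈2.847155
n=5: y≈2.847155, sp=2, e=sp−y≈-0.847155; I≈3.814688, D=e−e_prev≈-2.363549; u=5/4·(-0.847155)+1·3.814688+2·(-2.363549)≈-1.971353; next y=2/5·2.847155+1/4·(-1.971353)≈0.646024
n=6: y≈0.646024, sp=2, e=sp−y≈1.353976; I≈5.168664, D=e−e_prev≈2.201131; u=5/4·1.353976+1·5.168664+2·2.201131≈11.263397; next y=2/5·0.646024+1/4·11.263397≈3.074259
n=7: y≈3.074259, sp=2, e=sp−y≈-1.074259; I≈4.094406, D=e−e_prev≈-2.428235; u=5/4·(-1.074259)+1·4.094406+2·(-2.428235)≈-2.104888; next y=2/5·3.074259+1/4·(-2.104888)≈0.703482
n=8: y≈0.703482, sp=2, e=sp−y≈1.296518; I≈5.390924, D=e−e_prev≈2.370777; u=5/4·1.296518+1·5.390924+2·2.370777≈11.753126; next y=2/5·0.703482+1/4·11.753126≈3.219674
n=9: y≈3.219674, sp=2, e=sp−y≈-1.219674; I≈4.171250, D=e−e_prev≈-2.516193; u=5/4·(-1.219674)+1·4.171250+2·(-2.516193)≈-2.385728; next y=2/5·3.219674+1/4·(-2.385728)≈0.691438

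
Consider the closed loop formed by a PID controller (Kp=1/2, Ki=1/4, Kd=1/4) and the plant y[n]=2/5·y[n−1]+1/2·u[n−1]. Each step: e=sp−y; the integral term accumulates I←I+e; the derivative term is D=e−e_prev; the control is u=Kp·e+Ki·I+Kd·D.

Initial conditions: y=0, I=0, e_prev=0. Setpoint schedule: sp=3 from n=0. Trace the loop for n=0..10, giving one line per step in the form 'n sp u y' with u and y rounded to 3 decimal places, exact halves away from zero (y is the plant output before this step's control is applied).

(exact arithmetic carried between steps; '≈' marks a value shown rounded to 6 d.p. or computed from one; I and e_prev carry over from the previous line; the table rounds u and y to 3 d.p., halves away from zero)
n=0: y=0, sp=3, e=sp−y=3; I=3, D=e−e_prev=3; u=1/2·3+1/4·3+1/4·3=3; next y=2/5·0+1/2·3=1.5
n=1: y=1.5, sp=3, e=sp−y=1.5; I=4.5, D=e−e_prev=-1.5; u=1/2·1.5+1/4·4.5+1/4·(-1.5)=1.5; next y=2/5·1.5+1/2·1.5=1.35
n=2: y=1.35, sp=3, e=sp−y=1.65; I=6.15, D=e−e_prev=0.15; u=1/2·1.65+1/4·6.15+1/4·0.15=2.4; next y=2/5·1.35+1/2·2.4=1.74
n=3: y=1.74, sp=3, e=sp−y=1.26; I=7.41, D=e−e_prev=-0.39; u=1/2·1.26+1/4·7.41+1/4·(-0.39)=2.385; next y=2/5·1.74+1/2·2.385=1.8885
n=4: y=1.8885, sp=3, e=sp−y=1.1115; I=8.5215, D=e−e_prev=-0.1485; u=1/2·1.1115+1/4·8.5215+1/4·(-0.1485)=2.649; next y=2/5·1.8885+1/2·2.649=2.0799
n=5: y=2.0799, sp=3, e=sp−y=0.9201; I=9.4416, D=e−e_prev=-0.1914; u=1/2·0.9201+1/4·9.4416+1/4·(-0.1914)=2.7726; next y=2/5·2.0799+1/2·2.7726=2.21826
n=6: y=2.21826, sp=3, e=sp−y=0.78174; I=10.22334, D=e−e_prev=-0.13836; u=1/2·0.78174+1/4·10.22334+1/4·(-0.13836)=2.912115; next y=2/5·2.21826+1/2·2.912115≈2.343362
n=7: y≈2.343362, sp=3, e=sp−y≈0.656639; I≈10.879979, D=e−e_prev≈-0.125102; u=1/2·0.656639+1/4·10.879979+1/4·(-0.125102)≈3.017039; next y=2/5·2.343362+1/2·3.017039≈2.445864
n=8: y≈2.445864, sp=3, e=sp−y≈0.554136; I≈11.434115, D=e−e_prev≈-0.102502; u=1/2·0.554136+1/4·11.434115+1/4·(-0.102502)≈3.109971; next y=2/5·2.445864+1/2·3.109971≈2.533331
n=9: y≈2.533331, sp=3, e=sp−y≈0.466669; I≈11.900784, D=e−e_prev≈-0.087467; u=1/2·0.466669+1/4·11.900784+1/4·(-0.087467)≈3.186664; next y=2/5·2.533331+1/2·3.186664≈2.606664
n=10: y≈2.606664, sp=3, e=sp−y≈0.393336; I≈12.294119, D=e−e_prev≈-0.073333; u=1/2·0.393336+1/4·12.294119+1/4·(-0.073333)≈3.251864; next y=2/5·2.606664+1/2·3.251864≈2.668598

0 3 3.000 0.000
1 3 1.500 1.500
2 3 2.400 1.350
3 3 2.385 1.740
4 3 2.649 1.889
5 3 2.773 2.080
6 3 2.912 2.218
7 3 3.017 2.343
8 3 3.110 2.446
9 3 3.187 2.533
10 3 3.252 2.607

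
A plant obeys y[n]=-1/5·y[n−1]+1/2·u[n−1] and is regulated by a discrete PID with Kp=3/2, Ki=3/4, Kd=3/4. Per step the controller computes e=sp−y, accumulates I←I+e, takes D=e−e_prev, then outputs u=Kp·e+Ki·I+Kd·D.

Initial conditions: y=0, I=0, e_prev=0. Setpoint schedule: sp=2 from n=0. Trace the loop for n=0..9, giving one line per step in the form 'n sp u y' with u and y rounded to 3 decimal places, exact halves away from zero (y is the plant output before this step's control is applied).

0 2 6.000 0.000
1 2 -3.000 3.000
2 2 13.800 -2.100
3 2 -15.210 7.320
4 2 37.032 -9.069
5 2 -55.154 20.330
6 2 109.066 -31.643
7 2 -182.196 60.862
8 2 335.433 -103.270
9 2 -583.636 188.370

(exact arithmetic carried between steps; '≈' marks a value shown rounded to 6 d.p. or computed from one; I and e_prev carry over from the previous line; the table rounds u and y to 3 d.p., halves away from zero)
n=0: y=0, sp=2, e=sp−y=2; I=2, D=e−e_prev=2; u=3/2·2+3/4·2+3/4·2=6; next y=-1/5·0+1/2·6=3
n=1: y=3, sp=2, e=sp−y=-1; I=1, D=e−e_prev=-3; u=3/2·(-1)+3/4·1+3/4·(-3)=-3; next y=-1/5·3+1/2·(-3)=-2.1
n=2: y=-2.1, sp=2, e=sp−y=4.1; I=5.1, D=e−e_prev=5.1; u=3/2·4.1+3/4·5.1+3/4·5.1=13.8; next y=-1/5·(-2.1)+1/2·13.8=7.32
n=3: y=7.32, sp=2, e=sp−y=-5.32; I=-0.22, D=e−e_prev=-9.42; u=3/2·(-5.32)+3/4·(-0.22)+3/4·(-9.42)=-15.21; next y=-1/5·7.32+1/2·(-15.21)=-9.069
n=4: y=-9.069, sp=2, e=sp−y=11.069; I=10.849, D=e−e_prev=16.389; u=3/2·11.069+3/4·10.849+3/4·16.389=37.032; next y=-1/5·(-9.069)+1/2·37.032=20.3298
n=5: y=20.3298, sp=2, e=sp−y=-18.3298; I=-7.4808, D=e−e_prev=-29.3988; u=3/2·(-18.3298)+3/4·(-7.4808)+3/4·(-29.3988)=-55.1544; next y=-1/5·20.3298+1/2·(-55.1544)=-31.64316
n=6: y=-31.64316, sp=2, e=sp−y=33.64316; I=26.16236, D=e−e_prev=51.97296; u=3/2·33.64316+3/4·26.16236+3/4·51.97296=109.06623; next y=-1/5·(-31.64316)+1/2·109.06623=60.861747
n=7: y=60.861747, sp=2, e=sp−y=-58.861747; I=-32.699387, D=e−e_prev=-92.504907; u=3/2·(-58.861747)+3/4·(-32.699387)+3/4·(-92.504907)=-182.195841; next y=-1/5·60.861747+1/2·(-182.195841)≈-103.270270
n=8: y≈-103.270270, sp=2, e=sp−y≈105.270270; I≈72.570883, D=e−e_prev≈164.132017; u=3/2·105.270270+3/4·72.570883+3/4·164.132017≈335.432580; next y=-1/5·(-103.270270)+1/2·335.432580≈188.370344
n=9: y≈188.370344, sp=2, e=sp−y≈-186.370344; I≈-113.799461, D=e−e_prev≈-291.640614; u=3/2·(-186.370344)+3/4·(-113.799461)+3/4·(-291.640614)≈-583.635572; next y=-1/5·188.370344+1/2·(-583.635572)≈-329.491855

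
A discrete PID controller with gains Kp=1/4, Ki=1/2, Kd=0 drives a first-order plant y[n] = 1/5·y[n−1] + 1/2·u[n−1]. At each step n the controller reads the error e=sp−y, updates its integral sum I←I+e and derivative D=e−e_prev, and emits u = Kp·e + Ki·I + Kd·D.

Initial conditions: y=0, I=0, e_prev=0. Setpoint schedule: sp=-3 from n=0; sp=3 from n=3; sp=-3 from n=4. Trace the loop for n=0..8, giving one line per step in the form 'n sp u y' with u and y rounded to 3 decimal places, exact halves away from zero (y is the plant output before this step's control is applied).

0 -3 -2.250 0.000
1 -3 -2.906 -1.125
2 -3 -3.429 -1.678
3 3 0.689 -2.050
4 -3 -2.774 -0.065
5 -3 -3.240 -1.400
6 -3 -3.665 -1.900
7 -3 -3.981 -2.213
8 -3 -4.209 -2.433

(exact arithmetic carried between steps; '≈' marks a value shown rounded to 6 d.p. or computed from one; I and e_prev carry over from the previous line; the table rounds u and y to 3 d.p., halves away from zero)
n=0: y=0, sp=-3, e=sp−y=-3; I=-3, D=e−e_prev=-3; u=1/4·(-3)+1/2·(-3)+0·(-3)=-2.25; next y=1/5·0+1/2·(-2.25)=-1.125
n=1: y=-1.125, sp=-3, e=sp−y=-1.875; I=-4.875, D=e−e_prev=1.125; u=1/4·(-1.875)+1/2·(-4.875)+0·1.125=-2.90625; next y=1/5·(-1.125)+1/2·(-2.90625)=-1.678125
n=2: y=-1.678125, sp=-3, e=sp−y=-1.321875; I=-6.196875, D=e−e_prev=0.553125; u=1/4·(-1.321875)+1/2·(-6.196875)+0·0.553125≈-3.428906; next y=1/5·(-1.678125)+1/2·(-3.428906)≈-2.050078
n=3: y≈-2.050078, sp=3, e=sp−y≈5.050078; I≈-1.146797, D=e−e_prev≈6.371953; u=1/4·5.050078+1/2·(-1.146797)+0·6.371953≈0.689121; next y=1/5·(-2.050078)+1/2·0.689121≈-0.065455
n=4: y≈-0.065455, sp=-3, e=sp−y≈-2.934545; I≈-4.081342, D=e−e_prev≈-7.984623; u=1/4·(-2.934545)+1/2·(-4.081342)+0·(-7.984623)≈-2.774307; next y=1/5·(-0.065455)+1/2·(-2.774307)≈-1.400245
n=5: y≈-1.400245, sp=-3, e=sp−y≈-1.599755; I≈-5.681097, D=e−e_prev≈1.334790; u=1/4·(-1.599755)+1/2·(-5.681097)+0·1.334790≈-3.240487; next y=1/5·(-1.400245)+1/2·(-3.240487)≈-1.900293
n=6: y≈-1.900293, sp=-3, e=sp−y≈-1.099707; I≈-6.780805, D=e−e_prev≈0.500048; u=1/4·(-1.099707)+1/2·(-6.780805)+0·0.500048≈-3.665329; next y=1/5·(-1.900293)+1/2·(-3.665329)≈-2.212723
n=7: y≈-2.212723, sp=-3, e=sp−y≈-0.787277; I≈-7.568081, D=e−e_prev≈0.312430; u=1/4·(-0.787277)+1/2·(-7.568081)+0·0.312430≈-3.980860; next y=1/5·(-2.212723)+1/2·(-3.980860)≈-2.432975
n=8: y≈-2.432975, sp=-3, e=sp−y≈-0.567025; I≈-8.135107, D=e−e_prev≈0.220252; u=1/4·(-0.567025)+1/2·(-8.135107)+0·0.220252≈-4.209310; next y=1/5·(-2.432975)+1/2·(-4.209310)≈-2.591250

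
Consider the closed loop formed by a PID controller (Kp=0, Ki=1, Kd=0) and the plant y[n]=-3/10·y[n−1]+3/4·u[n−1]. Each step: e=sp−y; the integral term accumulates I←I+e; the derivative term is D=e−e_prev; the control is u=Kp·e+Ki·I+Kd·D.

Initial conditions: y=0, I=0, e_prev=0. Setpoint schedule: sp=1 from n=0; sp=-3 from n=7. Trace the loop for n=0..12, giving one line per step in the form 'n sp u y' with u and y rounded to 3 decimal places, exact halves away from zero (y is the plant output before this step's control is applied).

0 1 1.000 0.000
1 1 1.250 0.750
2 1 1.538 0.713
3 1 1.598 0.939
4 1 1.681 0.917
5 1 1.695 0.986
6 1 1.720 0.976
7 -3 -2.277 0.997
8 -3 -3.270 -2.007
9 -3 -4.420 -1.851
10 -3 -4.660 -2.760
11 -3 -4.993 -2.667
12 -3 -5.048 -2.945

(exact arithmetic carried between steps; '≈' marks a value shown rounded to 6 d.p. or computed from one; I and e_prev carry over from the previous line; the table rounds u and y to 3 d.p., halves away from zero)
n=0: y=0, sp=1, e=sp−y=1; I=1, D=e−e_prev=1; u=0·1+1·1+0·1=1; next y=-3/10·0+3/4·1=0.75
n=1: y=0.75, sp=1, e=sp−y=0.25; I=1.25, D=e−e_prev=-0.75; u=0·0.25+1·1.25+0·(-0.75)=1.25; next y=-3/10·0.75+3/4·1.25=0.7125
n=2: y=0.7125, sp=1, e=sp−y=0.2875; I=1.5375, D=e−e_prev=0.0375; u=0·0.2875+1·1.5375+0·0.0375=1.5375; next y=-3/10·0.7125+3/4·1.5375=0.939375
n=3: y=0.939375, sp=1, e=sp−y=0.060625; I=1.598125, D=e−e_prev=-0.226875; u=0·0.060625+1·1.598125+0·(-0.226875)=1.598125; next y=-3/10·0.939375+3/4·1.598125≈0.916781
n=4: y≈0.916781, sp=1, e=sp−y≈0.083219; I≈1.681344, D=e−e_prev≈0.022594; u=0·0.083219+1·1.681344+0·0.022594≈1.681344; next y=-3/10·0.916781+3/4·1.681344≈0.985973
n=5: y≈0.985973, sp=1, e=sp−y≈0.014027; I≈1.695370, D=e−e_prev≈-0.069192; u=0·0.014027+1·1.695370+0·(-0.069192)≈1.695370; next y=-3/10·0.985973+3/4·1.695370≈0.975736
n=6: y≈0.975736, sp=1, e=sp−y≈0.024264; I≈1.719635, D=e−e_prev≈0.010238; u=0·0.024264+1·1.719635+0·0.010238≈1.719635; next y=-3/10·0.975736+3/4·1.719635≈0.997005
n=7: y≈0.997005, sp=-3, e=sp−y≈-3.997005; I≈-2.277371, D=e−e_prev≈-4.021270; u=0·(-3.997005)+1·(-2.277371)+0·(-4.021270)≈-2.277371; next y=-3/10·0.997005+3/4·(-2.277371)≈-2.007130
n=8: y≈-2.007130, sp=-3, e=sp−y≈-0.992870; I≈-3.270241, D=e−e_prev≈3.004135; u=0·(-0.992870)+1·(-3.270241)+0·3.004135≈-3.270241; next y=-3/10·(-2.007130)+3/4·(-3.270241)≈-1.850542
n=9: y≈-1.850542, sp=-3, e=sp−y≈-1.149458; I≈-4.419699, D=e−e_prev≈-0.156588; u=0·(-1.149458)+1·(-4.419699)+0·(-0.156588)≈-4.419699; next y=-3/10·(-1.850542)+3/4·(-4.419699)≈-2.759612
n=10: y≈-2.759612, sp=-3, e=sp−y≈-0.240388; I≈-4.660087, D=e−e_prev≈0.909070; u=0·(-0.240388)+1·(-4.660087)+0·0.909070≈-4.660087; next y=-3/10·(-2.759612)+3/4·(-4.660087)≈-2.667182
n=11: y≈-2.667182, sp=-3, e=sp−y≈-0.332818; I≈-4.992905, D=e−e_prev≈-0.092430; u=0·(-0.332818)+1·(-4.992905)+0·(-0.092430)≈-4.992905; next y=-3/10·(-2.667182)+3/4·(-4.992905)≈-2.944524
n=12: y≈-2.944524, sp=-3, e=sp−y≈-0.055476; I≈-5.048381, D=e−e_prev≈0.277342; u=0·(-0.055476)+1·(-5.048381)+0·0.277342≈-5.048381; next y=-3/10·(-2.944524)+3/4·(-5.048381)≈-2.902928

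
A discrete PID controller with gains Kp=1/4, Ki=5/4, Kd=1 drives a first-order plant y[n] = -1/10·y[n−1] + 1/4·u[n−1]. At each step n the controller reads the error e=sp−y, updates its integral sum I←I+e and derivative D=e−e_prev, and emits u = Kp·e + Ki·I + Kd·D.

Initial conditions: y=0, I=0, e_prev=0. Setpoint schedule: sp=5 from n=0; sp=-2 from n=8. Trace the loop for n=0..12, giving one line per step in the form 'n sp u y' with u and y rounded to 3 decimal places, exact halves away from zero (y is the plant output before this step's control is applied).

(exact arithmetic carried between steps; '≈' marks a value shown rounded to 6 d.p. or computed from one; I and e_prev carry over from the previous line; the table rounds u and y to 3 d.p., halves away from zero)
n=0: y=0, sp=5, e=sp−y=5; I=5, D=e−e_prev=5; u=1/4·5+5/4·5+1·5=12.5; next y=-1/10·0+1/4·12.5=3.125
n=1: y=3.125, sp=5, e=sp−y=1.875; I=6.875, D=e−e_prev=-3.125; u=1/4·1.875+5/4·6.875+1·(-3.125)=5.9375; next y=-1/10·3.125+1/4·5.9375=1.171875
n=2: y=1.171875, sp=5, e=sp−y=3.828125; I=10.703125, D=e−e_prev=1.953125; u=1/4·3.828125+5/4·10.703125+1·1.953125≈16.289063; next y=-1/10·1.171875+1/4·16.289063≈3.955078
n=3: y≈3.955078, sp=5, e=sp−y≈1.044922; I≈11.748047, D=e−e_prev≈-2.783203; u=1/4·1.044922+5/4·11.748047+1·(-2.783203)≈12.163086; next y=-1/10·3.955078+1/4·12.163086≈2.645264
n=4: y≈2.645264, sp=5, e=sp−y≈2.354736; I≈14.102783, D=e−e_prev≈1.309814; u=1/4·2.354736+5/4·14.102783+1·1.309814≈19.526978; next y=-1/10·2.645264+1/4·19.526978≈4.617218
n=5: y≈4.617218, sp=5, e=sp−y≈0.382782; I≈14.485565, D=e−e_prev≈-1.971954; u=1/4·0.382782+5/4·14.485565+1·(-1.971954)≈16.230698; next y=-1/10·4.617218+1/4·16.230698≈3.595953
n=6: y≈3.595953, sp=5, e=sp−y≈1.404047; I≈15.889613, D=e−e_prev≈1.021265; u=1/4·1.404047+5/4·15.889613+1·1.021265≈21.234293; next y=-1/10·3.595953+1/4·21.234293≈4.948978
n=7: y≈4.948978, sp=5, e=sp−y≈0.051022; I≈15.940635, D=e−e_prev≈-1.353025; u=1/4·0.051022+5/4·15.940635+1·(-1.353025)≈18.585523; next y=-1/10·4.948978+1/4·18.585523≈4.151483
n=8: y≈4.151483, sp=-2, e=sp−y≈-6.151483; I≈9.789152, D=e−e_prev≈-6.202505; u=1/4·(-6.151483)+5/4·9.789152+1·(-6.202505)≈4.496064; next y=-1/10·4.151483+1/4·4.496064≈0.708868
n=9: y≈0.708868, sp=-2, e=sp−y≈-2.708868; I≈7.080284, D=e−e_prev≈3.442615; u=1/4·(-2.708868)+5/4·7.080284+1·3.442615≈11.615753; next y=-1/10·0.708868+1/4·11.615753≈2.833052
n=10: y≈2.833052, sp=-2, e=sp−y≈-4.833052; I≈2.247232, D=e−e_prev≈-2.124184; u=1/4·(-4.833052)+5/4·2.247232+1·(-2.124184)≈-0.523406; next y=-1/10·2.833052+1/4·(-0.523406)≈-0.414157
n=11: y≈-0.414157, sp=-2, e=sp−y≈-1.585843; I≈0.661389, D=e−e_prev≈3.247208; u=1/4·(-1.585843)+5/4·0.661389+1·3.247208≈3.677484; next y=-1/10·(-0.414157)+1/4·3.677484≈0.960787
n=12: y≈0.960787, sp=-2, e=sp−y≈-2.960787; I≈-2.299398, D=e−e_prev≈-1.374943; u=1/4·(-2.960787)+5/4·(-2.299398)+1·(-1.374943)≈-4.989387; next y=-1/10·0.960787+1/4·(-4.989387)≈-1.343425

0 5 12.500 0.000
1 5 5.938 3.125
2 5 16.289 1.172
3 5 12.163 3.955
4 5 19.527 2.645
5 5 16.231 4.617
6 5 21.234 3.596
7 5 18.586 4.949
8 -2 4.496 4.151
9 -2 11.616 0.709
10 -2 -0.523 2.833
11 -2 3.677 -0.414
12 -2 -4.989 0.961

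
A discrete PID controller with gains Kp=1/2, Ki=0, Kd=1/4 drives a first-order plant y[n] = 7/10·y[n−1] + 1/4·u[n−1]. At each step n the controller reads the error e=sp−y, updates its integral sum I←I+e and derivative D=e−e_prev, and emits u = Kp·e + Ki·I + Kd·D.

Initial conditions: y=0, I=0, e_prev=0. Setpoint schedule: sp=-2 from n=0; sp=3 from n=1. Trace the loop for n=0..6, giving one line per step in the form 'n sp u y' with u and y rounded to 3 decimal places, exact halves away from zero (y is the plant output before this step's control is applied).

0 -2 -1.500 0.000
1 3 3.031 -0.375
2 3 1.035 0.495
3 3 1.170 0.605
4 3 1.114 0.716
5 3 1.094 0.780
6 3 1.080 0.819

(exact arithmetic carried between steps; '≈' marks a value shown rounded to 6 d.p. or computed from one; I and e_prev carry over from the previous line; the table rounds u and y to 3 d.p., halves away from zero)
n=0: y=0, sp=-2, e=sp−y=-2; I=-2, D=e−e_prev=-2; u=1/2·(-2)+0·(-2)+1/4·(-2)=-1.5; next y=7/10·0+1/4·(-1.5)=-0.375
n=1: y=-0.375, sp=3, e=sp−y=3.375; I=1.375, D=e−e_prev=5.375; u=1/2·3.375+0·1.375+1/4·5.375=3.03125; next y=7/10·(-0.375)+1/4·3.03125≈0.495313
n=2: y≈0.495313, sp=3, e=sp−y≈2.504688; I≈3.879688, D=e−e_prev≈-0.870313; u=1/2·2.504688+0·3.879688+1/4·(-0.870313)≈1.034766; next y=7/10·0.495313+1/4·1.034766≈0.605410
n=3: y≈0.605410, sp=3, e=sp−y≈2.394590; I≈6.274277, D=e−e_prev≈-0.110098; u=1/2·2.394590+0·6.274277+1/4·(-0.110098)≈1.169771; next y=7/10·0.605410+1/4·1.169771≈0.716230
n=4: y≈0.716230, sp=3, e=sp−y≈2.283770; I≈8.558048, D=e−e_prev≈-0.110820; u=1/2·2.283770+0·8.558048+1/4·(-0.110820)≈1.114180; next y=7/10·0.716230+1/4·1.114180≈0.779906
n=5: y≈0.779906, sp=3, e=sp−y≈2.220094; I≈10.778142, D=e−e_prev≈-0.063676; u=1/2·2.220094+0·10.778142+1/4·(-0.063676)≈1.094128; next y=7/10·0.779906+1/4·1.094128≈0.819466
n=6: y≈0.819466, sp=3, e=sp−y≈2.180534; I≈12.958676, D=e−e_prev≈-0.039560; u=1/2·2.180534+0·12.958676+1/4·(-0.039560)≈1.080377; next y=7/10·0.819466+1/4·1.080377≈0.843721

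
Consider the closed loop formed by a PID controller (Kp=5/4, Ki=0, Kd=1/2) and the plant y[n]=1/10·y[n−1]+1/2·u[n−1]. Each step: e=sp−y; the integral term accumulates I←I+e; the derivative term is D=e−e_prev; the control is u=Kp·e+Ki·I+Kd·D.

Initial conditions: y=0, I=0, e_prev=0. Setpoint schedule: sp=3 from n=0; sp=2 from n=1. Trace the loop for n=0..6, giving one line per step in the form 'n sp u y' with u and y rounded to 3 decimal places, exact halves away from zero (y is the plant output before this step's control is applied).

0 3 5.250 0.000
1 2 -2.594 2.625
2 2 5.623 -1.034
3 2 -2.756 2.708
4 2 5.792 -1.107
5 2 -2.927 2.785
6 2 5.967 -1.185

(exact arithmetic carried between steps; '≈' marks a value shown rounded to 6 d.p. or computed from one; I and e_prev carry over from the previous line; the table rounds u and y to 3 d.p., halves away from zero)
n=0: y=0, sp=3, e=sp−y=3; I=3, D=e−e_prev=3; u=5/4·3+0·3+1/2·3=5.25; next y=1/10·0+1/2·5.25=2.625
n=1: y=2.625, sp=2, e=sp−y=-0.625; I=2.375, D=e−e_prev=-3.625; u=5/4·(-0.625)+0·2.375+1/2·(-3.625)=-2.59375; next y=1/10·2.625+1/2·(-2.59375)=-1.034375
n=2: y=-1.034375, sp=2, e=sp−y=3.034375; I=5.409375, D=e−e_prev=3.659375; u=5/4·3.034375+0·5.409375+1/2·3.659375≈5.622656; next y=1/10·(-1.034375)+1/2·5.622656≈2.707891
n=3: y≈2.707891, sp=2, e=sp−y≈-0.707891; I≈4.701484, D=e−e_prev≈-3.742266; u=5/4·(-0.707891)+0·4.701484+1/2·(-3.742266)≈-2.755996; next y=1/10·2.707891+1/2·(-2.755996)≈-1.107209
n=4: y≈-1.107209, sp=2, e=sp−y≈3.107209; I≈7.808693, D=e−e_prev≈3.815100; u=5/4·3.107209+0·7.808693+1/2·3.815100≈5.791561; next y=1/10·(-1.107209)+1/2·5.791561≈2.785060
n=5: y≈2.785060, sp=2, e=sp−y≈-0.785060; I≈7.023634, D=e−e_prev≈-3.892269; u=5/4·(-0.785060)+0·7.023634+1/2·(-3.892269)≈-2.927459; next y=1/10·2.785060+1/2·(-2.927459)≈-1.185223
n=6: y≈-1.185223, sp=2, e=sp−y≈3.185223; I≈10.208857, D=e−e_prev≈3.970283; u=5/4·3.185223+0·10.208857+1/2·3.970283≈5.966671; next y=1/10·(-1.185223)+1/2·5.966671≈2.864813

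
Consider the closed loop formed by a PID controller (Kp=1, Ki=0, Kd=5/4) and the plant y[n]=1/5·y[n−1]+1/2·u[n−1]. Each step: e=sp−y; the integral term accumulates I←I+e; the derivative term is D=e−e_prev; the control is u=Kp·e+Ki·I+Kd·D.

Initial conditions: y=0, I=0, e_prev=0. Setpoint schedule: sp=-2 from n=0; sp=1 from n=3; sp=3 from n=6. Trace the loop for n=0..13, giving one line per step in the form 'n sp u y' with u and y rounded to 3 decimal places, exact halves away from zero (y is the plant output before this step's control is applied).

(exact arithmetic carried between steps; '≈' marks a value shown rounded to 6 d.p. or computed from one; I and e_prev carry over from the previous line; the table rounds u and y to 3 d.p., halves away from zero)
n=0: y=0, sp=-2, e=sp−y=-2; I=-2, D=e−e_prev=-2; u=1·(-2)+0·(-2)+5/4·(-2)=-4.5; next y=1/5·0+1/2·(-4.5)=-2.25
n=1: y=-2.25, sp=-2, e=sp−y=0.25; I=-1.75, D=e−e_prev=2.25; u=1·0.25+0·(-1.75)+5/4·2.25=3.0625; next y=1/5·(-2.25)+1/2·3.0625=1.08125
n=2: y=1.08125, sp=-2, e=sp−y=-3.08125; I=-4.83125, D=e−e_prev=-3.33125; u=1·(-3.08125)+0·(-4.83125)+5/4·(-3.33125)≈-7.245313; next y=1/5·1.08125+1/2·(-7.245313)≈-3.406406
n=3: y≈-3.406406, sp=1, e=sp−y≈4.406406; I≈-0.424844, D=e−e_prev≈7.487656; u=1·4.406406+0·(-0.424844)+5/4·7.487656≈13.765977; next y=1/5·(-3.406406)+1/2·13.765977≈6.201707
n=4: y≈6.201707, sp=1, e=sp−y≈-5.201707; I≈-5.626551, D=e−e_prev≈-9.608113; u=1·(-5.201707)+0·(-5.626551)+5/4·(-9.608113)≈-17.211849; next y=1/5·6.201707+1/2·(-17.211849)≈-7.365583
n=5: y≈-7.365583, sp=1, e=sp−y≈8.365583; I≈2.739032, D=e−e_prev≈13.567290; u=1·8.365583+0·2.739032+5/4·13.567290≈25.324695; next y=1/5·(-7.365583)+1/2·25.324695≈11.189231
n=6: y≈11.189231, sp=3, e=sp−y≈-8.189231; I≈-5.450199, D=e−e_prev≈-16.554814; u=1·(-8.189231)+0·(-5.450199)+5/4·(-16.554814)≈-28.882749; next y=1/5·11.189231+1/2·(-28.882749)≈-12.203528
n=7: y≈-12.203528, sp=3, e=sp−y≈15.203528; I≈9.753329, D=e−e_prev≈23.392759; u=1·15.203528+0·9.753329+5/4·23.392759≈44.444477; next y=1/5·(-12.203528)+1/2·44.444477≈19.781533
n=8: y≈19.781533, sp=3, e=sp−y≈-16.781533; I≈-7.028204, D=e−e_prev≈-31.985061; u=1·(-16.781533)+0·(-7.028204)+5/4·(-31.985061)≈-56.762859; next y=1/5·19.781533+1/2·(-56.762859)≈-24.425123
n=9: y≈-24.425123, sp=3, e=sp−y≈27.425123; I≈20.396919, D=e−e_prev≈44.206656; u=1·27.425123+0·20.396919+5/4·44.206656≈82.683443; next y=1/5·(-24.425123)+1/2·82.683443≈36.456697
n=10: y≈36.456697, sp=3, e=sp−y≈-33.456697; I≈-13.059778, D=e−e_prev≈-60.881820; u=1·(-33.456697)+0·(-13.059778)+5/4·(-60.881820)≈-109.558972; next y=1/5·36.456697+1/2·(-109.558972)≈-47.488146
n=11: y≈-47.488146, sp=3, e=sp−y≈50.488146; I≈37.428369, D=e−e_prev≈83.944843; u=1·50.488146+0·37.428369+5/4·83.944843≈155.419200; next y=1/5·(-47.488146)+1/2·155.419200≈68.211971
n=12: y≈68.211971, sp=3, e=sp−y≈-65.211971; I≈-27.783602, D=e−e_prev≈-115.700117; u=1·(-65.211971)+0·(-27.783602)+5/4·(-115.700117)≈-209.837118; next y=1/5·68.211971+1/2·(-209.837118)≈-91.276165
n=13: y≈-91.276165, sp=3, e=sp−y≈94.276165; I≈66.492562, D=e−e_prev≈159.488136; u=1·94.276165+0·66.492562+5/4·159.488136≈293.636334; next y=1/5·(-91.276165)+1/2·293.636334≈128.562934

0 -2 -4.500 0.000
1 -2 3.063 -2.250
2 -2 -7.245 1.081
3 1 13.766 -3.406
4 1 -17.212 6.202
5 1 25.325 -7.366
6 3 -28.883 11.189
7 3 44.444 -12.204
8 3 -56.763 19.782
9 3 82.683 -24.425
10 3 -109.559 36.457
11 3 155.419 -47.488
12 3 -209.837 68.212
13 3 293.636 -91.276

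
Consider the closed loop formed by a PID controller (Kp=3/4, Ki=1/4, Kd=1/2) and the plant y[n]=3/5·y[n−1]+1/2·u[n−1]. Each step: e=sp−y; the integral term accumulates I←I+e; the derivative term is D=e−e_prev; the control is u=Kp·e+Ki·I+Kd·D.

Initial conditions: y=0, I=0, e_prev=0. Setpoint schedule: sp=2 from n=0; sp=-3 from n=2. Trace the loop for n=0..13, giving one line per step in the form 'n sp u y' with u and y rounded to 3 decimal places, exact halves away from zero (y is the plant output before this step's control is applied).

0 2 3.000 0.000
1 2 0.250 1.500
2 -3 -5.663 1.025
3 -3 0.456 -2.216
4 -3 -3.032 -1.102
5 -3 -1.337 -2.177
6 -3 -2.384 -1.975
7 -3 -1.936 -2.377
8 -3 -2.267 -2.394
9 -3 -2.163 -2.570
10 -3 -2.278 -2.624
11 -3 -2.265 -2.713
12 -3 -2.311 -2.760
13 -3 -2.317 -2.811

(exact arithmetic carried between steps; '≈' marks a value shown rounded to 6 d.p. or computed from one; I and e_prev carry over from the previous line; the table rounds u and y to 3 d.p., halves away from zero)
n=0: y=0, sp=2, e=sp−y=2; I=2, D=e−e_prev=2; u=3/4·2+1/4·2+1/2·2=3; next y=3/5·0+1/2·3=1.5
n=1: y=1.5, sp=2, e=sp−y=0.5; I=2.5, D=e−e_prev=-1.5; u=3/4·0.5+1/4·2.5+1/2·(-1.5)=0.25; next y=3/5·1.5+1/2·0.25=1.025
n=2: y=1.025, sp=-3, e=sp−y=-4.025; I=-1.525, D=e−e_prev=-4.525; u=3/4·(-4.025)+1/4·(-1.525)+1/2·(-4.525)=-5.6625; next y=3/5·1.025+1/2·(-5.6625)=-2.21625
n=3: y=-2.21625, sp=-3, e=sp−y=-0.78375; I=-2.30875, D=e−e_prev=3.24125; u=3/4·(-0.78375)+1/4·(-2.30875)+1/2·3.24125=0.455625; next y=3/5·(-2.21625)+1/2·0.455625≈-1.101938
n=4: y≈-1.101938, sp=-3, e=sp−y≈-1.898063; I≈-4.206813, D=e−e_prev≈-1.114313; u=3/4·(-1.898063)+1/4·(-4.206813)+1/2·(-1.114313)≈-3.032406; next y=3/5·(-1.101938)+1/2·(-3.032406)≈-2.177366
n=5: y≈-2.177366, sp=-3, e=sp−y≈-0.822634; I≈-5.029447, D=e−e_prev≈1.075428; u=3/4·(-0.822634)+1/4·(-5.029447)+1/2·1.075428≈-1.336623; next y=3/5·(-2.177366)+1/2·(-1.336623)≈-1.974731
n=6: y≈-1.974731, sp=-3, e=sp−y≈-1.025269; I≈-6.054716, D=e−e_prev≈-0.202635; u=3/4·(-1.025269)+1/4·(-6.054716)+1/2·(-0.202635)≈-2.383948; next y=3/5·(-1.974731)+1/2·(-2.383948)≈-2.376813
n=7: y≈-2.376813, sp=-3, e=sp−y≈-0.623187; I≈-6.677903, D=e−e_prev≈0.402082; u=3/4·(-0.623187)+1/4·(-6.677903)+1/2·0.402082≈-1.935826; next y=3/5·(-2.376813)+1/2·(-1.935826)≈-2.394000
n=8: y≈-2.394000, sp=-3, e=sp−y≈-0.606000; I≈-7.283903, D=e−e_prev≈0.017188; u=3/4·(-0.606000)+1/4·(-7.283903)+1/2·0.017188≈-2.266882; next y=3/5·(-2.394000)+1/2·(-2.266882)≈-2.569841
n=9: y≈-2.569841, sp=-3, e=sp−y≈-0.430159; I≈-7.714062, D=e−e_prev≈0.175841; u=3/4·(-0.430159)+1/4·(-7.714062)+1/2·0.175841≈-2.163214; next y=3/5·(-2.569841)+1/2·(-2.163214)≈-2.623512
n=10: y≈-2.623512, sp=-3, e=sp−y≈-0.376488; I≈-8.090550, D=e−e_prev≈0.053671; u=3/4·(-0.376488)+1/4·(-8.090550)+1/2·0.053671≈-2.278168; next y=3/5·(-2.623512)+1/2·(-2.278168)≈-2.713191
n=11: y≈-2.713191, sp=-3, e=sp−y≈-0.286809; I≈-8.377359, D=e−e_prev≈0.089679; u=3/4·(-0.286809)+1/4·(-8.377359)+1/2·0.089679≈-2.264607; next y=3/5·(-2.713191)+1/2·(-2.264607)≈-2.760218
n=12: y≈-2.760218, sp=-3, e=sp−y≈-0.239782; I≈-8.617141, D=e−e_prev≈0.047027; u=3/4·(-0.239782)+1/4·(-8.617141)+1/2·0.047027≈-2.310608; next y=3/5·(-2.760218)+1/2·(-2.310608)≈-2.811435
n=13: y≈-2.811435, sp=-3, e=sp−y≈-0.188565; I≈-8.805706, D=e−e_prev≈0.051217; u=3/4·(-0.188565)+1/4·(-8.805706)+1/2·0.051217≈-2.317242; next y=3/5·(-2.811435)+1/2·(-2.317242)≈-2.845482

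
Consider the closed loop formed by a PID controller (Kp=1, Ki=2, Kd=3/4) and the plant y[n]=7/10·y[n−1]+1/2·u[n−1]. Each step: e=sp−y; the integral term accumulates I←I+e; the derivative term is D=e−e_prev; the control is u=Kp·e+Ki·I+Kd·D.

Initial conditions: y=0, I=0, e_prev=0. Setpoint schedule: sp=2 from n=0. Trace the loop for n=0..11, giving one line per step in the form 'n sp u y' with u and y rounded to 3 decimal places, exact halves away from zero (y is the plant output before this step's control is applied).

0 2 7.500 0.000
1 2 -4.063 3.750
2 2 7.086 0.594
3 2 -5.087 3.959
4 2 7.511 0.228
5 2 -5.569 3.915
6 2 8.213 -0.044
7 2 -6.117 4.076
8 2 8.876 -0.206
9 2 -6.798 4.294
10 2 9.565 -0.393
11 2 -7.541 4.508

(exact arithmetic carried between steps; '≈' marks a value shown rounded to 6 d.p. or computed from one; I and e_prev carry over from the previous line; the table rounds u and y to 3 d.p., halves away from zero)
n=0: y=0, sp=2, e=sp−y=2; I=2, D=e−e_prev=2; u=1·2+2·2+3/4·2=7.5; next y=7/10·0+1/2·7.5=3.75
n=1: y=3.75, sp=2, e=sp−y=-1.75; I=0.25, D=e−e_prev=-3.75; u=1·(-1.75)+2·0.25+3/4·(-3.75)=-4.0625; next y=7/10·3.75+1/2·(-4.0625)=0.59375
n=2: y=0.59375, sp=2, e=sp−y=1.40625; I=1.65625, D=e−e_prev=3.15625; u=1·1.40625+2·1.65625+3/4·3.15625≈7.085938; next y=7/10·0.59375+1/2·7.085938≈3.958594
n=3: y≈3.958594, sp=2, e=sp−y≈-1.958594; I≈-0.302344, D=e−e_prev≈-3.364844; u=1·(-1.958594)+2·(-0.302344)+3/4·(-3.364844)≈-5.086914; next y=7/10·3.958594+1/2·(-5.086914)≈0.227559
n=4: y≈0.227559, sp=2, e=sp−y≈1.772441; I≈1.470098, D=e−e_prev≈3.731035; u=1·1.772441+2·1.470098+3/4·3.731035≈7.510913; next y=7/10·0.227559+1/2·7.510913≈3.914748
n=5: y≈3.914748, sp=2, e=sp−y≈-1.914748; I≈-0.444650, D=e−e_prev≈-3.687189; u=1·(-1.914748)+2·(-0.444650)+3/4·(-3.687189)≈-5.569439; next y=7/10·3.914748+1/2·(-5.569439)≈-0.044396
n=6: y≈-0.044396, sp=2, e=sp−y≈2.044396; I≈1.599746, D=e−e_prev≈3.959144; u=1·2.044396+2·1.599746+3/4·3.959144≈8.213247; next y=7/10·(-0.044396)+1/2·8.213247≈4.075546
n=7: y≈4.075546, sp=2, e=sp−y≈-2.075546; I≈-0.475800, D=e−e_prev≈-4.119942; u=1·(-2.075546)+2·(-0.475800)+3/4·(-4.119942)≈-6.117102; next y=7/10·4.075546+1/2·(-6.117102)≈-0.205669
n=8: y≈-0.205669, sp=2, e=sp−y≈2.205669; I≈1.729869, D=e−e_prev≈4.281215; u=1·2.205669+2·1.729869+3/4·4.281215≈8.876318; next y=7/10·(-0.205669)+1/2·8.876318≈4.294191
n=9: y≈4.294191, sp=2, e=sp−y≈-2.294191; I≈-0.564322, D=e−e_prev≈-4.499860; u=1·(-2.294191)+2·(-0.564322)+3/4·(-4.499860)≈-6.797729; next y=7/10·4.294191+1/2·(-6.797729)≈-0.392931
n=10: y≈-0.392931, sp=2, e=sp−y≈2.392931; I≈1.828609, D=e−e_prev≈4.687122; u=1·2.392931+2·1.828609+3/4·4.687122≈9.565491; next y=7/10·(-0.392931)+1/2·9.565491≈4.507694
n=11: y≈4.507694, sp=2, e=sp−y≈-2.507694; I≈-0.679085, D=e−e_prev≈-4.900625; u=1·(-2.507694)+2·(-0.679085)+3/4·(-4.900625)≈-7.541331; next y=7/10·4.507694+1/2·(-7.541331)≈-0.615280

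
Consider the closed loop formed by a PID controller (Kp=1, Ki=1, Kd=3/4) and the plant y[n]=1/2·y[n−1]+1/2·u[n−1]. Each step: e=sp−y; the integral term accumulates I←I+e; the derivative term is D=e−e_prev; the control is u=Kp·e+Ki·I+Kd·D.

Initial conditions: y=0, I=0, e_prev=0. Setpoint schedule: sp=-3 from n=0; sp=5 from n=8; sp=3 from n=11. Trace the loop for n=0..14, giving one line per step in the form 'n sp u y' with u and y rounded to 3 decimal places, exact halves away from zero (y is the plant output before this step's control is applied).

(exact arithmetic carried between steps; '≈' marks a value shown rounded to 6 d.p. or computed from one; I and e_prev carry over from the previous line; the table rounds u and y to 3 d.p., halves away from zero)
n=0: y=0, sp=-3, e=sp−y=-3; I=-3, D=e−e_prev=-3; u=1·(-3)+1·(-3)+3/4·(-3)=-8.25; next y=1/2·0+1/2·(-8.25)=-4.125
n=1: y=-4.125, sp=-3, e=sp−y=1.125; I=-1.875, D=e−e_prev=4.125; u=1·1.125+1·(-1.875)+3/4·4.125=2.34375; next y=1/2·(-4.125)+1/2·2.34375=-0.890625
n=2: y=-0.890625, sp=-3, e=sp−y=-2.109375; I=-3.984375, D=e−e_prev=-3.234375; u=1·(-2.109375)+1·(-3.984375)+3/4·(-3.234375)≈-8.519531; next y=1/2·(-0.890625)+1/2·(-8.519531)≈-4.705078
n=3: y≈-4.705078, sp=-3, e=sp−y≈1.705078; I≈-2.279297, D=e−e_prev≈3.814453; u=1·1.705078+1·(-2.279297)+3/4·3.814453≈2.286621; next y=1/2·(-4.705078)+1/2·2.286621≈-1.209229
n=4: y≈-1.209229, sp=-3, e=sp−y≈-1.790771; I≈-4.070068, D=e−e_prev≈-3.495850; u=1·(-1.790771)+1·(-4.070068)+3/4·(-3.495850)≈-8.482727; next y=1/2·(-1.209229)+1/2·(-8.482727)≈-4.845978
n=5: y≈-4.845978, sp=-3, e=sp−y≈1.845978; I≈-2.224091, D=e−e_prev≈3.636749; u=1·1.845978+1·(-2.224091)+3/4·3.636749≈2.349449; next y=1/2·(-4.845978)+1/2·2.349449≈-1.248264
n=6: y≈-1.248264, sp=-3, e=sp−y≈-1.751736; I≈-3.975826, D=e−e_prev≈-3.597713; u=1·(-1.751736)+1·(-3.975826)+3/4·(-3.597713)≈-8.425847; next y=1/2·(-1.248264)+1/2·(-8.425847)≈-4.837056
n=7: y≈-4.837056, sp=-3, e=sp−y≈1.837056; I≈-2.138771, D=e−e_prev≈3.588791; u=1·1.837056+1·(-2.138771)+3/4·3.588791≈2.389879; next y=1/2·(-4.837056)+1/2·2.389879≈-1.223589
n=8: y≈-1.223589, sp=5, e=sp−y≈6.223589; I≈4.084818, D=e−e_prev≈4.386533; u=1·6.223589+1·4.084818+3/4·4.386533≈13.598306; next y=1/2·(-1.223589)+1/2·13.598306≈6.187359
n=9: y≈6.187359, sp=5, e=sp−y≈-1.187359; I≈2.897459, D=e−e_prev≈-7.410947; u=1·(-1.187359)+1·2.897459+3/4·(-7.410947)≈-3.848110; next y=1/2·6.187359+1/2·(-3.848110)≈1.169624
n=10: y≈1.169624, sp=5, e=sp−y≈3.830376; I≈6.727835, D=e−e_prev≈5.017734; u=1·3.830376+1·6.727835+3/4·5.017734≈14.321511; next y=1/2·1.169624+1/2·14.321511≈7.745568
n=11: y≈7.745568, sp=3, e=sp−y≈-4.745568; I≈1.982267, D=e−e_prev≈-8.575943; u=1·(-4.745568)+1·1.982267+3/4·(-8.575943)≈-9.195258; next y=1/2·7.745568+1/2·(-9.195258)≈-0.724845
n=12: y≈-0.724845, sp=3, e=sp−y≈3.724845; I≈5.707112, D=e−e_prev≈8.470413; u=1·3.724845+1·5.707112+3/4·8.470413≈15.784767; next y=1/2·(-0.724845)+1/2·15.784767≈7.529961
n=13: y≈7.529961, sp=3, e=sp−y≈-4.529961; I≈1.177151, D=e−e_prev≈-8.254806; u=1·(-4.529961)+1·1.177151+3/4·(-8.254806)≈-9.543915; next y=1/2·7.529961+1/2·(-9.543915)≈-1.006977
n=14: y≈-1.006977, sp=3, e=sp−y≈4.006977; I≈5.184128, D=e−e_prev≈8.536938; u=1·4.006977+1·5.184128+3/4·8.536938≈15.593808; next y=1/2·(-1.006977)+1/2·15.593808≈7.293416

0 -3 -8.250 0.000
1 -3 2.344 -4.125
2 -3 -8.520 -0.891
3 -3 2.287 -4.705
4 -3 -8.483 -1.209
5 -3 2.349 -4.846
6 -3 -8.426 -1.248
7 -3 2.390 -4.837
8 5 13.598 -1.224
9 5 -3.848 6.187
10 5 14.322 1.170
11 3 -9.195 7.746
12 3 15.785 -0.725
13 3 -9.544 7.530
14 3 15.594 -1.007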